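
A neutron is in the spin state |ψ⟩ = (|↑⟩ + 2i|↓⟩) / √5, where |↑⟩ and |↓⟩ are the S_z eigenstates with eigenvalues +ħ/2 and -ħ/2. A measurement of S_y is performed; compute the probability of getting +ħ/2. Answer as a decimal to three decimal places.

0.900

|+y⟩ = (|↑⟩ + i|↓⟩)/√2, so ⟨+y|ψ⟩ = (3) / (√2·√5).
P = |3|² / 10 = 9/10.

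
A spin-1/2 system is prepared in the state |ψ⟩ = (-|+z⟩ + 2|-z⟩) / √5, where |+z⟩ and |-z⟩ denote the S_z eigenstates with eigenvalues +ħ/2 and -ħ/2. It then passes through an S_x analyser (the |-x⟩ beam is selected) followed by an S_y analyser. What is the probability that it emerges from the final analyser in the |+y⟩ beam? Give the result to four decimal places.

0.4500

First analyser (S_x): P(|-x⟩) = |⟨-x|ψ⟩|² = 9/10.
After stage 1 the state is |-x⟩; P(|+y⟩) = |⟨+y|-x⟩|² = 1/2.
Joint probability = 9/10 × 1/2 = 0.4500.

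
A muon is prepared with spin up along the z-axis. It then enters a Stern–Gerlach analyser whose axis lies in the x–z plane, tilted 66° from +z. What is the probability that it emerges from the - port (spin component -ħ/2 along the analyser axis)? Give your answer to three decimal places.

For spin-½, the probability of finding spin-up along an axis at angle θ to the initial spin direction is cos²(θ/2); spin-down is sin²(θ/2).
θ = 66°, so P = sin²(33°) ≈ 0.297.

0.297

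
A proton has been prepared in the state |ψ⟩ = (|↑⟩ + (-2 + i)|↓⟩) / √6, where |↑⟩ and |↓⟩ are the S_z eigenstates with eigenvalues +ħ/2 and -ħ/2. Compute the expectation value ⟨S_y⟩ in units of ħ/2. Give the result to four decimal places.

⟨σ_y⟩ = 2 Im(a* b)/(|a|²+|b|²) with a = 1, b = (-2 + i).
a* b = (-2 + i), so ⟨σ_y⟩ = 2/6.
⟨S_y⟩ = (ħ/2)·⟨σ_y⟩.

0.3333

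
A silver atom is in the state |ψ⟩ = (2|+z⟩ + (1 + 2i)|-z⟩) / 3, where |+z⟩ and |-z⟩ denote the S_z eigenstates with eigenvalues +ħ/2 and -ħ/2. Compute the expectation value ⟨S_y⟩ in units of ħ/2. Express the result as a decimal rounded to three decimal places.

0.889

⟨σ_y⟩ = 2 Im(a* b)/(|a|²+|b|²) with a = 2, b = (1 + 2i).
a* b = (2 + 4i), so ⟨σ_y⟩ = 8/9.
⟨S_y⟩ = (ħ/2)·⟨σ_y⟩.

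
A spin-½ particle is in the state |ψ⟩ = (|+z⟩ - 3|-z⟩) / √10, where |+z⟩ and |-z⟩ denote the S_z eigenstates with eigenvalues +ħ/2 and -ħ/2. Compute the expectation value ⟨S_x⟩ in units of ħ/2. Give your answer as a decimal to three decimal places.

-0.600

⟨σ_x⟩ = 2 Re(a* b)/(|a|²+|b|²) with a = 1, b = -3.
a* b = -3, so ⟨σ_x⟩ = -6/10.
⟨S_x⟩ = (ħ/2)·⟨σ_x⟩.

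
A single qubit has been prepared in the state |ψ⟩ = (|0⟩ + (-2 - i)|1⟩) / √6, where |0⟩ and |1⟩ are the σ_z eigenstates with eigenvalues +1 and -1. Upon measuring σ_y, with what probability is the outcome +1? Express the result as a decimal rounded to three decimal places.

|+y⟩ = (|0⟩ + i|1⟩)/√2, so ⟨+y|ψ⟩ = (2i) / (√2·√6).
P = |2i|² / 12 = 4/12.

0.333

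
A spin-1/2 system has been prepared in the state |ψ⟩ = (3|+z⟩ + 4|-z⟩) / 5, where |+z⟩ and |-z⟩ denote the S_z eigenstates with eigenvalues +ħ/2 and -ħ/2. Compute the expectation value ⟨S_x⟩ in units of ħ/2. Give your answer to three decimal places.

0.960

⟨σ_x⟩ = 2 Re(a* b)/(|a|²+|b|²) with a = 3, b = 4.
a* b = 12, so ⟨σ_x⟩ = 24/25.
⟨S_x⟩ = (ħ/2)·⟨σ_x⟩.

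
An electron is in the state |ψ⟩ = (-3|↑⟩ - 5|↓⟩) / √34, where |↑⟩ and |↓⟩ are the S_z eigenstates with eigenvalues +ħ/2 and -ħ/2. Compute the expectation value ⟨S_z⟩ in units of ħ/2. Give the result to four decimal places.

-0.4706

⟨σ_z⟩ = |a|² - |b|² divided by |a|²+|b|², with a, b the |↑⟩, |↓⟩ amplitudes.
= (9 - 25)/34 = -16/34.
⟨S_z⟩ = (ħ/2)·⟨σ_z⟩.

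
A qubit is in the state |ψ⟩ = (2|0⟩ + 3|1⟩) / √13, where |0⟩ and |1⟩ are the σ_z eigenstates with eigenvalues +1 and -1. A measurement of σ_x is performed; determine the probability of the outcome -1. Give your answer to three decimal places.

0.038

|-x⟩ = (|0⟩ - |1⟩)/√2, so ⟨-x|ψ⟩ = (-1) / (√2·√13).
P = |-1|² / 26 = 1/26.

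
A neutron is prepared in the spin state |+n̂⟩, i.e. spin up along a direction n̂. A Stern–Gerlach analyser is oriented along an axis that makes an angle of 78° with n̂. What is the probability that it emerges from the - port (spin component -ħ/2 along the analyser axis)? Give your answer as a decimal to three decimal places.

0.396

For spin-½, the probability of finding spin-up along an axis at angle θ to the initial spin direction is cos²(θ/2); spin-down is sin²(θ/2).
θ = 78°, so P = sin²(39°) ≈ 0.396.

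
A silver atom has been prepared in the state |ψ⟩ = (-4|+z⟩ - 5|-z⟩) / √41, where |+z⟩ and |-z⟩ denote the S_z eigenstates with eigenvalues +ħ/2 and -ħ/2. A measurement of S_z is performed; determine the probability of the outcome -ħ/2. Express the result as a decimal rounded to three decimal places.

0.610

The -ħ/2 outcome corresponds to |-z⟩. Its amplitude in |ψ⟩ is -5/√41.
P = |-5|² / 41 = 25/41.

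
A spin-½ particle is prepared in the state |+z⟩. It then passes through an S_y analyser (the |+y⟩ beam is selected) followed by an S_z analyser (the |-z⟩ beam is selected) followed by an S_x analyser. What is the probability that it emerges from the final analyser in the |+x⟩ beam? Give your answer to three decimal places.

0.125

First analyser (S_y): from |+z⟩, P(|+y⟩) = 1/2.
After stage 1 the state is |+y⟩; P(|-z⟩) = |⟨-z|+y⟩|² = 1/2.
After stage 2 the state is |-z⟩; P(|+x⟩) = |⟨+x|-z⟩|² = 1/2.
Joint probability = 1/2 × 1/2 × 1/2 = 0.125.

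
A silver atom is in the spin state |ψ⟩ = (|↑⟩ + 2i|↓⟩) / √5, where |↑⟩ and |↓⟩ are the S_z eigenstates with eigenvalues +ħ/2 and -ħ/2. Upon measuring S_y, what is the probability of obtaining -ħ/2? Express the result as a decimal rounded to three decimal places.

|-y⟩ = (|↑⟩ - i|↓⟩)/√2, so ⟨-y|ψ⟩ = (-1) / (√2·√5).
P = |-1|² / 10 = 1/10.

0.100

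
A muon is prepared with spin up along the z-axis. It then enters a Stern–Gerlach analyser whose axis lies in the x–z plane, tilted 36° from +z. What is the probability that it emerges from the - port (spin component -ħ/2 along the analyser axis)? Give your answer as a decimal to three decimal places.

For spin-½, the probability of finding spin-up along an axis at angle θ to the initial spin direction is cos²(θ/2); spin-down is sin²(θ/2).
θ = 36°, so P = sin²(18°) ≈ 0.095.

0.095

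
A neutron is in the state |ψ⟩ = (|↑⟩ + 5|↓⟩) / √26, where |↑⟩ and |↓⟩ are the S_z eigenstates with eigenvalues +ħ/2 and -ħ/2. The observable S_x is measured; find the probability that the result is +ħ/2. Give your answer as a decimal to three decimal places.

0.692

|+x⟩ = (|↑⟩ + |↓⟩)/√2, so ⟨+x|ψ⟩ = (6) / (√2·√26).
P = |6|² / 52 = 36/52.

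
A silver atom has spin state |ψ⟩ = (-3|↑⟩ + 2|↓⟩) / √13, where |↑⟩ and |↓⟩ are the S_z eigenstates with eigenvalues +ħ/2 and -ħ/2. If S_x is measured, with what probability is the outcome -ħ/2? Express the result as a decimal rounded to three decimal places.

|-x⟩ = (|↑⟩ - |↓⟩)/√2, so ⟨-x|ψ⟩ = (-5) / (√2·√13).
P = |-5|² / 26 = 25/26.

0.962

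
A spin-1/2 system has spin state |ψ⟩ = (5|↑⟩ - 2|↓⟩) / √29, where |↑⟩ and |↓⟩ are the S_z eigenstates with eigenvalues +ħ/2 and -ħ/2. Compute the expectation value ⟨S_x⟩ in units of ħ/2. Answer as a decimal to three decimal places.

⟨σ_x⟩ = 2 Re(a* b)/(|a|²+|b|²) with a = 5, b = -2.
a* b = -10, so ⟨σ_x⟩ = -20/29.
⟨S_x⟩ = (ħ/2)·⟨σ_x⟩.

-0.690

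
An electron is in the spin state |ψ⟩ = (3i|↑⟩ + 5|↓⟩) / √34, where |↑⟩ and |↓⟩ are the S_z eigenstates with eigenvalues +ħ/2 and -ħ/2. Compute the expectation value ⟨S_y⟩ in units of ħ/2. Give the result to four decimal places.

-0.8824

⟨σ_y⟩ = 2 Im(a* b)/(|a|²+|b|²) with a = 3i, b = 5.
a* b = -15i, so ⟨σ_y⟩ = -30/34.
⟨S_y⟩ = (ħ/2)·⟨σ_y⟩.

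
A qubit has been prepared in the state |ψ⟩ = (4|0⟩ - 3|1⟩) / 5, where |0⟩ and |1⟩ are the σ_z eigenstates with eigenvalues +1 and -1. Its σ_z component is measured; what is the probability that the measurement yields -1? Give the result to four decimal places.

0.3600

The -1 outcome corresponds to |1⟩. Its amplitude in |ψ⟩ is -3/5.
P = |-3|² / 25 = 9/25.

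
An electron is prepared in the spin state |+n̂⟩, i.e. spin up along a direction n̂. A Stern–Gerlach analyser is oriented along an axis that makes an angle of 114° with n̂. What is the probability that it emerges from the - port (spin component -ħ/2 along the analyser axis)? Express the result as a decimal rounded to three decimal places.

For spin-½, the probability of finding spin-up along an axis at angle θ to the initial spin direction is cos²(θ/2); spin-down is sin²(θ/2).
θ = 114°, so P = sin²(57°) ≈ 0.703.

0.703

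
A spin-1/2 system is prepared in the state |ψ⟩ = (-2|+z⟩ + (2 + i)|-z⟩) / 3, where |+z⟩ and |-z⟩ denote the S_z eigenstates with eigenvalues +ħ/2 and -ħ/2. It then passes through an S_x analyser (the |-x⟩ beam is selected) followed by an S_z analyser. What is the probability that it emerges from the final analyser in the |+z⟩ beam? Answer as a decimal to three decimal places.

First analyser (S_x): P(|-x⟩) = |⟨-x|ψ⟩|² = 17/18.
After stage 1 the state is |-x⟩; P(|+z⟩) = |⟨+z|-x⟩|² = 1/2.
Joint probability = 17/18 × 1/2 = 0.472.

0.472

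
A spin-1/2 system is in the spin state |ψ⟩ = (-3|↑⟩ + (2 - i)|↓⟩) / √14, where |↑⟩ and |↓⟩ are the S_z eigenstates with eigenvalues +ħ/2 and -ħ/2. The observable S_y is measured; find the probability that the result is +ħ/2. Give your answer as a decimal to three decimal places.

|+y⟩ = (|↑⟩ + i|↓⟩)/√2, so ⟨+y|ψ⟩ = (-4 - 2i) / (√2·√14).
P = |-4 - 2i|² / 28 = 20/28.

0.714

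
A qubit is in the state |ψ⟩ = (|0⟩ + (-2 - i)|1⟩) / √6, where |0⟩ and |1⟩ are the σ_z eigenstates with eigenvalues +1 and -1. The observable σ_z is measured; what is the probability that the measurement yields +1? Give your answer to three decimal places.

0.167

The +1 outcome corresponds to |0⟩. Its amplitude in |ψ⟩ is 1/√6.
P = |1|² / 6 = 1/6.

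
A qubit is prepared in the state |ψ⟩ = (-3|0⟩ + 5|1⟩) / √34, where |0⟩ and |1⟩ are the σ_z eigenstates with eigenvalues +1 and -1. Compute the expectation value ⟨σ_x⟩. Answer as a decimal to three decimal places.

⟨σ_x⟩ = 2 Re(a* b)/(|a|²+|b|²) with a = -3, b = 5.
a* b = -15, so ⟨σ_x⟩ = -30/34.

-0.882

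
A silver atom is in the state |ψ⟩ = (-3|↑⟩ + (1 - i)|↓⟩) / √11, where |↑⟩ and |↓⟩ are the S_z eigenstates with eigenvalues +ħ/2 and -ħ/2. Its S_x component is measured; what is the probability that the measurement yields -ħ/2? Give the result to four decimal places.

0.7727

|-x⟩ = (|↑⟩ - |↓⟩)/√2, so ⟨-x|ψ⟩ = (-4 + i) / (√2·√11).
P = |-4 + i|² / 22 = 17/22.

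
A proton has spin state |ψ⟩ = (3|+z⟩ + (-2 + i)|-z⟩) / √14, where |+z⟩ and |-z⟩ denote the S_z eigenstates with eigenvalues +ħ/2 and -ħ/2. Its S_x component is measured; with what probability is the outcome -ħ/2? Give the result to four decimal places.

|-x⟩ = (|+z⟩ - |-z⟩)/√2, so ⟨-x|ψ⟩ = (5 - i) / (√2·√14).
P = |5 - i|² / 28 = 26/28.

0.9286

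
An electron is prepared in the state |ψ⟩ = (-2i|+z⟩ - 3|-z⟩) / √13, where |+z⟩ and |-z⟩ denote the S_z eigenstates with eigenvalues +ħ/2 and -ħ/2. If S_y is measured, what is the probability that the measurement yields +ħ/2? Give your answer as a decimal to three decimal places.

0.038

|+y⟩ = (|+z⟩ + i|-z⟩)/√2, so ⟨+y|ψ⟩ = (i) / (√2·√13).
P = |i|² / 26 = 1/26.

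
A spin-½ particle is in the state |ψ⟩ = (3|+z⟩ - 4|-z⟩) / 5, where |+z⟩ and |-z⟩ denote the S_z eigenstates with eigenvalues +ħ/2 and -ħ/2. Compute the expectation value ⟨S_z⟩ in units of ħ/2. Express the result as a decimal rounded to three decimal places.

-0.280

⟨σ_z⟩ = |a|² - |b|² divided by |a|²+|b|², with a, b the |+z⟩, |-z⟩ amplitudes.
= (9 - 16)/25 = -7/25.
⟨S_z⟩ = (ħ/2)·⟨σ_z⟩.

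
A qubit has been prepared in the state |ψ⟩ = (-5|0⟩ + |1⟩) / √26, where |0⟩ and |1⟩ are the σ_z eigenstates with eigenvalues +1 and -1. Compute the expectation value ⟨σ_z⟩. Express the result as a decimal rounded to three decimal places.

⟨σ_z⟩ = |a|² - |b|² divided by |a|²+|b|², with a, b the |0⟩, |1⟩ amplitudes.
= (25 - 1)/26 = 24/26.

0.923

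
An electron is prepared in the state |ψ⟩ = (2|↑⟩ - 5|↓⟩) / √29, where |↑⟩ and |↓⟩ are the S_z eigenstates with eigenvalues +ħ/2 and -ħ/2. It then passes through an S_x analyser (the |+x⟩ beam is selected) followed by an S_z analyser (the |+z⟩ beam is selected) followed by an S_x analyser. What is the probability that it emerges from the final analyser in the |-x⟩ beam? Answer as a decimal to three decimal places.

First analyser (S_x): P(|+x⟩) = |⟨+x|ψ⟩|² = 9/58.
After stage 1 the state is |+x⟩; P(|+z⟩) = |⟨+z|+x⟩|² = 1/2.
After stage 2 the state is |+z⟩; P(|-x⟩) = |⟨-x|+z⟩|² = 1/2.
Joint probability = 9/58 × 1/2 × 1/2 = 0.039.

0.039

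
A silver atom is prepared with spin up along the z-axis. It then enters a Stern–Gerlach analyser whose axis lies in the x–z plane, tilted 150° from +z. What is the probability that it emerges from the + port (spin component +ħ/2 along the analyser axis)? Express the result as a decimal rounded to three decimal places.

0.067

For spin-½, the probability of finding spin-up along an axis at angle θ to the initial spin direction is cos²(θ/2); spin-down is sin²(θ/2).
θ = 150°, so P = cos²(75°) ≈ 0.067.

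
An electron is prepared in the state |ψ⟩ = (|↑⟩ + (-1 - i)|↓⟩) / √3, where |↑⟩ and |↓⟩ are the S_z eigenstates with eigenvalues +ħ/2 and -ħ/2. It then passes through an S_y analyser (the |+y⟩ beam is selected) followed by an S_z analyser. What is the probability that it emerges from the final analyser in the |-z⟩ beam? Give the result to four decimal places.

First analyser (S_y): P(|+y⟩) = |⟨+y|ψ⟩|² = 1/6.
After stage 1 the state is |+y⟩; P(|-z⟩) = |⟨-z|+y⟩|² = 1/2.
Joint probability = 1/6 × 1/2 = 0.0833.

0.0833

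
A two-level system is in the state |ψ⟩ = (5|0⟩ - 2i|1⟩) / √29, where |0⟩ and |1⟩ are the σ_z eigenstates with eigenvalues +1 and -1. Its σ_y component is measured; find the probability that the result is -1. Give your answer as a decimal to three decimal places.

0.845

|-y⟩ = (|0⟩ - i|1⟩)/√2, so ⟨-y|ψ⟩ = (7) / (√2·√29).
P = |7|² / 58 = 49/58.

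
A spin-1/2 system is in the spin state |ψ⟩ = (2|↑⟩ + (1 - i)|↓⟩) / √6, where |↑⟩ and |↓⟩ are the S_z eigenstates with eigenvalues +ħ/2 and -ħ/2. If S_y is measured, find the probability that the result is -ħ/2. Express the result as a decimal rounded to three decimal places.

|-y⟩ = (|↑⟩ - i|↓⟩)/√2, so ⟨-y|ψ⟩ = (3 + i) / (√2·√6).
P = |3 + i|² / 12 = 10/12.

0.833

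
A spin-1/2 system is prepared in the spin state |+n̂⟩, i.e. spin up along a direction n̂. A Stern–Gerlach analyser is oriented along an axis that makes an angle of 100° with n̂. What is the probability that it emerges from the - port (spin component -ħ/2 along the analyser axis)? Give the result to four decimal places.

For spin-½, the probability of finding spin-up along an axis at angle θ to the initial spin direction is cos²(θ/2); spin-down is sin²(θ/2).
θ = 100°, so P = sin²(50°) ≈ 0.5868.

0.5868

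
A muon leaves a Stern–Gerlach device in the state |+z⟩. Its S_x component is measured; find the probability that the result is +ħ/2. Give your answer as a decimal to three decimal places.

0.500

In the S_z basis, |+z⟩ = |+z⟩ and |+x⟩ = (|+z⟩ + |-z⟩)/√2.
|⟨+x|+z⟩|² = 1/2.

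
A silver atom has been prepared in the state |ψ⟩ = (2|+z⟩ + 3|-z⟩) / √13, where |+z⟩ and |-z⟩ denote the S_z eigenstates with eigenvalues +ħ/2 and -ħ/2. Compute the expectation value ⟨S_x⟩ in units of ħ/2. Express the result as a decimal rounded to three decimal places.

⟨σ_x⟩ = 2 Re(a* b)/(|a|²+|b|²) with a = 2, b = 3.
a* b = 6, so ⟨σ_x⟩ = 12/13.
⟨S_x⟩ = (ħ/2)·⟨σ_x⟩.

0.923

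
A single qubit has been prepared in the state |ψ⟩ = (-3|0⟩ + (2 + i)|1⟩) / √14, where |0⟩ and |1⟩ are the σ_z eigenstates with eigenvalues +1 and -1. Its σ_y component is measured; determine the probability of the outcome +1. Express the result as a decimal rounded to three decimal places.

0.286

|+y⟩ = (|0⟩ + i|1⟩)/√2, so ⟨+y|ψ⟩ = (-2 - 2i) / (√2·√14).
P = |-2 - 2i|² / 28 = 8/28.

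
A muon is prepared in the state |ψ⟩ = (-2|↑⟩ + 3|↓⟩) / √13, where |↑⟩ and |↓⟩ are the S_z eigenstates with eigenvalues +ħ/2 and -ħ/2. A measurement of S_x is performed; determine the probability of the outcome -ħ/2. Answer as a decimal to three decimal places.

|-x⟩ = (|↑⟩ - |↓⟩)/√2, so ⟨-x|ψ⟩ = (-5) / (√2·√13).
P = |-5|² / 26 = 25/26.

0.962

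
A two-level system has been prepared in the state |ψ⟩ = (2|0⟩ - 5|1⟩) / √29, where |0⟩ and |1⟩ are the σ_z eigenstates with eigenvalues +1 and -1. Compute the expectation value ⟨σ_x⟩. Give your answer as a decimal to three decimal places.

⟨σ_x⟩ = 2 Re(a* b)/(|a|²+|b|²) with a = 2, b = -5.
a* b = -10, so ⟨σ_x⟩ = -20/29.

-0.690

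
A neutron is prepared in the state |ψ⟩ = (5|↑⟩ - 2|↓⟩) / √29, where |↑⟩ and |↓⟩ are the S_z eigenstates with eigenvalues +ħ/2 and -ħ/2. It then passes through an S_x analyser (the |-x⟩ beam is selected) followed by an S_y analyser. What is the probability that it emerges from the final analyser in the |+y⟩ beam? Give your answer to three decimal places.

First analyser (S_x): P(|-x⟩) = |⟨-x|ψ⟩|² = 49/58.
After stage 1 the state is |-x⟩; P(|+y⟩) = |⟨+y|-x⟩|² = 1/2.
Joint probability = 49/58 × 1/2 = 0.422.

0.422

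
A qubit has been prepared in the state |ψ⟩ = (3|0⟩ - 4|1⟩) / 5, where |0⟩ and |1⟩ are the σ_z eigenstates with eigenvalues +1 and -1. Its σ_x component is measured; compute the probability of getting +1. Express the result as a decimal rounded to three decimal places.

|+x⟩ = (|0⟩ + |1⟩)/√2, so ⟨+x|ψ⟩ = (-1) / (√2·5).
P = |-1|² / 50 = 1/50.

0.020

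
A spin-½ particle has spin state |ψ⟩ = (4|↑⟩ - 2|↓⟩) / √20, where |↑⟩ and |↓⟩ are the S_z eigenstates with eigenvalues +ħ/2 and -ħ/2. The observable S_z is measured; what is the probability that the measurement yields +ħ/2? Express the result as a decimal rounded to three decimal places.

0.800

The +ħ/2 outcome corresponds to |↑⟩. Its amplitude in |ψ⟩ is 4/√20.
P = |4|² / 20 = 16/20.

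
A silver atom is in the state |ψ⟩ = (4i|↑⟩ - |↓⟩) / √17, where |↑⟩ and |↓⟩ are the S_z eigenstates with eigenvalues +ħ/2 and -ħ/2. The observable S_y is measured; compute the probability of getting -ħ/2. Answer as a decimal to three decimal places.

|-y⟩ = (|↑⟩ - i|↓⟩)/√2, so ⟨-y|ψ⟩ = (3i) / (√2·√17).
P = |3i|² / 34 = 9/34.

0.265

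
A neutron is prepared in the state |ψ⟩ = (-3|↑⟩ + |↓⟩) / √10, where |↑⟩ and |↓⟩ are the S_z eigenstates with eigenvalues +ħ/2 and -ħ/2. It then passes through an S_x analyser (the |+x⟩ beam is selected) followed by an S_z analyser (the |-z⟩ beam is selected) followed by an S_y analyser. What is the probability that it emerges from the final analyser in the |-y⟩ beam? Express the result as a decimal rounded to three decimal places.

0.050

First analyser (S_x): P(|+x⟩) = |⟨+x|ψ⟩|² = 4/20.
After stage 1 the state is |+x⟩; P(|-z⟩) = |⟨-z|+x⟩|² = 1/2.
After stage 2 the state is |-z⟩; P(|-y⟩) = |⟨-y|-z⟩|² = 1/2.
Joint probability = 4/20 × 1/2 × 1/2 = 0.050.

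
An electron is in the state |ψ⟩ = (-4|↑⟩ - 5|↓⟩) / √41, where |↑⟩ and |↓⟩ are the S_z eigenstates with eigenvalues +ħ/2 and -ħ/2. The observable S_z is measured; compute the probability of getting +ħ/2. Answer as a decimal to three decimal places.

0.390

The +ħ/2 outcome corresponds to |↑⟩. Its amplitude in |ψ⟩ is -4/√41.
P = |-4|² / 41 = 16/41.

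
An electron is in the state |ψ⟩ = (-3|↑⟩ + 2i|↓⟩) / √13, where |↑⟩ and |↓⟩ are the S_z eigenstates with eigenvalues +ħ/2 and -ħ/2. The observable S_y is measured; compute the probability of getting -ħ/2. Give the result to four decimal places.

|-y⟩ = (|↑⟩ - i|↓⟩)/√2, so ⟨-y|ψ⟩ = (-5) / (√2·√13).
P = |-5|² / 26 = 25/26.

0.9615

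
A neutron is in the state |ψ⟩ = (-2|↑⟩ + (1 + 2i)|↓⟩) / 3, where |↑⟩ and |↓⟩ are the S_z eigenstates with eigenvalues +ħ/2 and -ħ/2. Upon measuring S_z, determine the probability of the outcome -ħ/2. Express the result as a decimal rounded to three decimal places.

The -ħ/2 outcome corresponds to |↓⟩. Its amplitude in |ψ⟩ is (1 + 2i)/3.
P = |1 + 2i|² / 9 = 5/9.

0.556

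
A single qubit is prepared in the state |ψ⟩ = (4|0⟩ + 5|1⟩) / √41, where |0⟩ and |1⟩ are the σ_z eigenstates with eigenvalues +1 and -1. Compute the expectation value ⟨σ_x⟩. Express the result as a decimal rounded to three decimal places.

⟨σ_x⟩ = 2 Re(a* b)/(|a|²+|b|²) with a = 4, b = 5.
a* b = 20, so ⟨σ_x⟩ = 40/41.

0.976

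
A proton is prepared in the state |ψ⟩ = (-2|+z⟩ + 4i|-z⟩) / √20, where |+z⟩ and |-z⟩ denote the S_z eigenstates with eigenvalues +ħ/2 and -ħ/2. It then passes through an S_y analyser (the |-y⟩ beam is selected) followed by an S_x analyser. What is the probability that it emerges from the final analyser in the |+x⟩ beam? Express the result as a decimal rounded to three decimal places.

First analyser (S_y): P(|-y⟩) = |⟨-y|ψ⟩|² = 36/40.
After stage 1 the state is |-y⟩; P(|+x⟩) = |⟨+x|-y⟩|² = 1/2.
Joint probability = 36/40 × 1/2 = 0.450.

0.450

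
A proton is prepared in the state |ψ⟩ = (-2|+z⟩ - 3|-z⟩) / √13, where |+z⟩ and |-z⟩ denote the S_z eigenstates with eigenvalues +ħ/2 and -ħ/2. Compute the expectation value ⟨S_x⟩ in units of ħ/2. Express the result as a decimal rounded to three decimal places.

⟨σ_x⟩ = 2 Re(a* b)/(|a|²+|b|²) with a = -2, b = -3.
a* b = 6, so ⟨σ_x⟩ = 12/13.
⟨S_x⟩ = (ħ/2)·⟨σ_x⟩.

0.923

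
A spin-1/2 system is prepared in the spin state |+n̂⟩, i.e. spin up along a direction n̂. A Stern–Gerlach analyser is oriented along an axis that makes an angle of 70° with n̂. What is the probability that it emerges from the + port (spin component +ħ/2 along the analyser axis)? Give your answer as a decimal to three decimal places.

0.671

For spin-½, the probability of finding spin-up along an axis at angle θ to the initial spin direction is cos²(θ/2); spin-down is sin²(θ/2).
θ = 70°, so P = cos²(35°) ≈ 0.671.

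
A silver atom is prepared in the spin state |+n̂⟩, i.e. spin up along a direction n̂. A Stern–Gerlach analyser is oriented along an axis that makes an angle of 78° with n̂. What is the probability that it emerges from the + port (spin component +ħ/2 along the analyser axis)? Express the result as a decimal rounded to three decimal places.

0.604

For spin-½, the probability of finding spin-up along an axis at angle θ to the initial spin direction is cos²(θ/2); spin-down is sin²(θ/2).
θ = 78°, so P = cos²(39°) ≈ 0.604.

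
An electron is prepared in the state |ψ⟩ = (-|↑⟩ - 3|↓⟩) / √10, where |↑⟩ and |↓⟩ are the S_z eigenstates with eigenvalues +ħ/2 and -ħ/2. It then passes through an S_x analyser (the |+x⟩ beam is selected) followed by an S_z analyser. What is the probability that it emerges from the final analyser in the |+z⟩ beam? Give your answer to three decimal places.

0.400

First analyser (S_x): P(|+x⟩) = |⟨+x|ψ⟩|² = 16/20.
After stage 1 the state is |+x⟩; P(|+z⟩) = |⟨+z|+x⟩|² = 1/2.
Joint probability = 16/20 × 1/2 = 0.400.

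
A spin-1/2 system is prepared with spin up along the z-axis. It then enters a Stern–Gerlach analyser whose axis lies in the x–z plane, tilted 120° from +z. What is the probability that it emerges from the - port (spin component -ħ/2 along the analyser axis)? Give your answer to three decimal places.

For spin-½, the probability of finding spin-up along an axis at angle θ to the initial spin direction is cos²(θ/2); spin-down is sin²(θ/2).
θ = 120°, so P = sin²(60°) ≈ 0.750.

0.750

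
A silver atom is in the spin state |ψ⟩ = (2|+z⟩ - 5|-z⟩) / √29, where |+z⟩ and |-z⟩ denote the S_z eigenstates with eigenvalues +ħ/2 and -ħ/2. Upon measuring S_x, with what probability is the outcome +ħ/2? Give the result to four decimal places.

|+x⟩ = (|+z⟩ + |-z⟩)/√2, so ⟨+x|ψ⟩ = (-3) / (√2·√29).
P = |-3|² / 58 = 9/58.

0.1552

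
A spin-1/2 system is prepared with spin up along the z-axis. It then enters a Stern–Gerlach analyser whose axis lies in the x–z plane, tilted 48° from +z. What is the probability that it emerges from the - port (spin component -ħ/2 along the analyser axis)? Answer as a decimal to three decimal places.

0.165

For spin-½, the probability of finding spin-up along an axis at angle θ to the initial spin direction is cos²(θ/2); spin-down is sin²(θ/2).
θ = 48°, so P = sin²(24°) ≈ 0.165.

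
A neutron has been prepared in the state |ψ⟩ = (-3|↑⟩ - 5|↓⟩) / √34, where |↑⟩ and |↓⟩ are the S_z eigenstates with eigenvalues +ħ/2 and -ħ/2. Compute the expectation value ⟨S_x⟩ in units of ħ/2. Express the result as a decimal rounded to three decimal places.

⟨σ_x⟩ = 2 Re(a* b)/(|a|²+|b|²) with a = -3, b = -5.
a* b = 15, so ⟨σ_x⟩ = 30/34.
⟨S_x⟩ = (ħ/2)·⟨σ_x⟩.

0.882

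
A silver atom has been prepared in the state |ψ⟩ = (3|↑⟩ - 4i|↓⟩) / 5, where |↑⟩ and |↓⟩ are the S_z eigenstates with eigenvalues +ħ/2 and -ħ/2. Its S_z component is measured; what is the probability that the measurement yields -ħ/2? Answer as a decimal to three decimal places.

The -ħ/2 outcome corresponds to |↓⟩. Its amplitude in |ψ⟩ is -4i/5.
P = |-4i|² / 25 = 16/25.

0.640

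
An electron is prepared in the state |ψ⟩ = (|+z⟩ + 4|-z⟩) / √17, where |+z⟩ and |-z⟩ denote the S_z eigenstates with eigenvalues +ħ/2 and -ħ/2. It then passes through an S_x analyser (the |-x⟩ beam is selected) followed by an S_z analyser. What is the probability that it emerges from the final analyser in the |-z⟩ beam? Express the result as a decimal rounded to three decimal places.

First analyser (S_x): P(|-x⟩) = |⟨-x|ψ⟩|² = 9/34.
After stage 1 the state is |-x⟩; P(|-z⟩) = |⟨-z|-x⟩|² = 1/2.
Joint probability = 9/34 × 1/2 = 0.132.

0.132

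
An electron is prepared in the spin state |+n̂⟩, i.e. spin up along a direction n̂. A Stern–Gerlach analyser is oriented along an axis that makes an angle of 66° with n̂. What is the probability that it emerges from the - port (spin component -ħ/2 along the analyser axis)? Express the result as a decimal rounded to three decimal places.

For spin-½, the probability of finding spin-up along an axis at angle θ to the initial spin direction is cos²(θ/2); spin-down is sin²(θ/2).
θ = 66°, so P = sin²(33°) ≈ 0.297.

0.297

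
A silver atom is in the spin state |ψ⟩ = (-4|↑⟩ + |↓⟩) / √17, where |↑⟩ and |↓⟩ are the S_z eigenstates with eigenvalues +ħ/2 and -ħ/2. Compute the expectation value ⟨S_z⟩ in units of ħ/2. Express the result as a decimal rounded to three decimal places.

0.882

⟨σ_z⟩ = |a|² - |b|² divided by |a|²+|b|², with a, b the |↑⟩, |↓⟩ amplitudes.
= (16 - 1)/17 = 15/17.
⟨S_z⟩ = (ħ/2)·⟨σ_z⟩.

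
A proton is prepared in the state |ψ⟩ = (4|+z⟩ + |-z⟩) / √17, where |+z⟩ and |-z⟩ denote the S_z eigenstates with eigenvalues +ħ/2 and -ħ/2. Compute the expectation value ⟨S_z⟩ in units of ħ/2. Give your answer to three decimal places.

⟨σ_z⟩ = |a|² - |b|² divided by |a|²+|b|², with a, b the |+z⟩, |-z⟩ amplitudes.
= (16 - 1)/17 = 15/17.
⟨S_z⟩ = (ħ/2)·⟨σ_z⟩.

0.882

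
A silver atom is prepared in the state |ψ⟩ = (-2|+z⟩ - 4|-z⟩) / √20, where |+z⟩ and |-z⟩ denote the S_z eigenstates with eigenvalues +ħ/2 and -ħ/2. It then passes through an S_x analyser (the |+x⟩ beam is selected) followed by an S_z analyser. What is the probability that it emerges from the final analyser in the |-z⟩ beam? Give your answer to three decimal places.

First analyser (S_x): P(|+x⟩) = |⟨+x|ψ⟩|² = 36/40.
After stage 1 the state is |+x⟩; P(|-z⟩) = |⟨-z|+x⟩|² = 1/2.
Joint probability = 36/40 × 1/2 = 0.450.

0.450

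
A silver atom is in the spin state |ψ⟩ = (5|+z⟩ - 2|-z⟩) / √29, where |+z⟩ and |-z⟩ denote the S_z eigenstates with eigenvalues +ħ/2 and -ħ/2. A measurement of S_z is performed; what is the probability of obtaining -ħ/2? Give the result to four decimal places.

The -ħ/2 outcome corresponds to |-z⟩. Its amplitude in |ψ⟩ is -2/√29.
P = |-2|² / 29 = 4/29.

0.1379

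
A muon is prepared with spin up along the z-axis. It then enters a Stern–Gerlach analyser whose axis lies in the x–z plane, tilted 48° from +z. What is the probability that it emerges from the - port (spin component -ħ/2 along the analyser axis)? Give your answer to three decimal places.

0.165

For spin-½, the probability of finding spin-up along an axis at angle θ to the initial spin direction is cos²(θ/2); spin-down is sin²(θ/2).
θ = 48°, so P = sin²(24°) ≈ 0.165.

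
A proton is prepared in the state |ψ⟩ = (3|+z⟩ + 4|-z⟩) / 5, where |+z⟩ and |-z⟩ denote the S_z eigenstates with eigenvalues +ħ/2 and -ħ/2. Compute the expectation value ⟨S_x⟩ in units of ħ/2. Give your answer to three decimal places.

0.960

⟨σ_x⟩ = 2 Re(a* b)/(|a|²+|b|²) with a = 3, b = 4.
a* b = 12, so ⟨σ_x⟩ = 24/25.
⟨S_x⟩ = (ħ/2)·⟨σ_x⟩.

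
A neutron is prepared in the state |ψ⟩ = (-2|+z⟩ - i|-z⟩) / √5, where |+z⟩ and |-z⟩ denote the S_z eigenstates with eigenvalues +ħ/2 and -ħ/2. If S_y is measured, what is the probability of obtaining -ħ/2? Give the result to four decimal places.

|-y⟩ = (|+z⟩ - i|-z⟩)/√2, so ⟨-y|ψ⟩ = (-1) / (√2·√5).
P = |-1|² / 10 = 1/10.

0.1000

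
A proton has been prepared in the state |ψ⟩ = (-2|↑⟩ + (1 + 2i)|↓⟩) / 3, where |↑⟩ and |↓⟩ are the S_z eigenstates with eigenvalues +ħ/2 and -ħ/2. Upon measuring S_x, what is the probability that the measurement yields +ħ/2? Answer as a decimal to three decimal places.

|+x⟩ = (|↑⟩ + |↓⟩)/√2, so ⟨+x|ψ⟩ = (-1 + 2i) / (√2·3).
P = |-1 + 2i|² / 18 = 5/18.

0.278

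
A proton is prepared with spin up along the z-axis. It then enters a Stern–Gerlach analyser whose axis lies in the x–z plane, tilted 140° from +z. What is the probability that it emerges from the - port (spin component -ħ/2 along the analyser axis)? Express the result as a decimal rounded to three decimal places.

0.883

For spin-½, the probability of finding spin-up along an axis at angle θ to the initial spin direction is cos²(θ/2); spin-down is sin²(θ/2).
θ = 140°, so P = sin²(70°) ≈ 0.883.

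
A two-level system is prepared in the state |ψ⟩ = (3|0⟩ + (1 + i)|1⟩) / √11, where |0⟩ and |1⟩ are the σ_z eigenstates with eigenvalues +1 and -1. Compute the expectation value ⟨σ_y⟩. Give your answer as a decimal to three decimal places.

0.545

⟨σ_y⟩ = 2 Im(a* b)/(|a|²+|b|²) with a = 3, b = (1 + i).
a* b = (3 + 3i), so ⟨σ_y⟩ = 6/11.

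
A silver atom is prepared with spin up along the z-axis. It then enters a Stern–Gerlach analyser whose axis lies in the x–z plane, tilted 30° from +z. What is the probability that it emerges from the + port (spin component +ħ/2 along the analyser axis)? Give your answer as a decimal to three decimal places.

For spin-½, the probability of finding spin-up along an axis at angle θ to the initial spin direction is cos²(θ/2); spin-down is sin²(θ/2).
θ = 30°, so P = cos²(15°) ≈ 0.933.

0.933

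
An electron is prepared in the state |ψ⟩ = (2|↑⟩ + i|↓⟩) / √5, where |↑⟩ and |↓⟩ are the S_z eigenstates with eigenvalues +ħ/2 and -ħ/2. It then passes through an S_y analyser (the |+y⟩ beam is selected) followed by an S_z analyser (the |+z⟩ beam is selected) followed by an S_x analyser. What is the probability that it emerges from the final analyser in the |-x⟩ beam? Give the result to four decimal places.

0.2250

First analyser (S_y): P(|+y⟩) = |⟨+y|ψ⟩|² = 9/10.
After stage 1 the state is |+y⟩; P(|+z⟩) = |⟨+z|+y⟩|² = 1/2.
After stage 2 the state is |+z⟩; P(|-x⟩) = |⟨-x|+z⟩|² = 1/2.
Joint probability = 9/10 × 1/2 × 1/2 = 0.2250.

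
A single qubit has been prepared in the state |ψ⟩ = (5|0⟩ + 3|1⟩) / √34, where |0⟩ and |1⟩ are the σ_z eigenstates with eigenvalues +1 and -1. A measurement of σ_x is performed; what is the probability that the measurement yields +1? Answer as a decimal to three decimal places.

0.941

|+x⟩ = (|0⟩ + |1⟩)/√2, so ⟨+x|ψ⟩ = (8) / (√2·√34).
P = |8|² / 68 = 64/68.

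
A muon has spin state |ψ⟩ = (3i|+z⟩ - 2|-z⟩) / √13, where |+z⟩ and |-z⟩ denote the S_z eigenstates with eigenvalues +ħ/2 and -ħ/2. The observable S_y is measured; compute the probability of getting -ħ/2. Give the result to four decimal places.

|-y⟩ = (|+z⟩ - i|-z⟩)/√2, so ⟨-y|ψ⟩ = (i) / (√2·√13).
P = |i|² / 26 = 1/26.

0.0385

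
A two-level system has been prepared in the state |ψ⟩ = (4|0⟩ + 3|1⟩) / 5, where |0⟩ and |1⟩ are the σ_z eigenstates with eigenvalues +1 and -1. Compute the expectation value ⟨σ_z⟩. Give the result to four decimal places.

⟨σ_z⟩ = |a|² - |b|² divided by |a|²+|b|², with a, b the |0⟩, |1⟩ amplitudes.
= (16 - 9)/25 = 7/25.

0.2800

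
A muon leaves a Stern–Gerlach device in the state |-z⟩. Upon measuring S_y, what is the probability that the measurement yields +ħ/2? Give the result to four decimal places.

0.5000

In the S_z basis, |-z⟩ = |-z⟩ and |+y⟩ = (|+z⟩ + i|-z⟩)/√2.
|⟨+y|-z⟩|² = 1/2.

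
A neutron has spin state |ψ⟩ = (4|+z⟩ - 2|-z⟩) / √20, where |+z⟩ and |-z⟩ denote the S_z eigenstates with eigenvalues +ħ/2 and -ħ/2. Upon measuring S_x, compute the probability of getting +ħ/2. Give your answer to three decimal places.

|+x⟩ = (|+z⟩ + |-z⟩)/√2, so ⟨+x|ψ⟩ = (2) / (√2·√20).
P = |2|² / 40 = 4/40.

0.100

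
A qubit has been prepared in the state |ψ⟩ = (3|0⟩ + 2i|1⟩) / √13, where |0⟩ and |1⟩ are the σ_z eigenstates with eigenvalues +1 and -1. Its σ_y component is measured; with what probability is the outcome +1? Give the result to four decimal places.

0.9615

|+y⟩ = (|0⟩ + i|1⟩)/√2, so ⟨+y|ψ⟩ = (5) / (√2·√13).
P = |5|² / 26 = 25/26.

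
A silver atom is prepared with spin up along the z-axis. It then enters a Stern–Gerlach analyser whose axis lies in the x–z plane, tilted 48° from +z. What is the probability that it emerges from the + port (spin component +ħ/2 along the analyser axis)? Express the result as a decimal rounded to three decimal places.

0.835

For spin-½, the probability of finding spin-up along an axis at angle θ to the initial spin direction is cos²(θ/2); spin-down is sin²(θ/2).
θ = 48°, so P = cos²(24°) ≈ 0.835.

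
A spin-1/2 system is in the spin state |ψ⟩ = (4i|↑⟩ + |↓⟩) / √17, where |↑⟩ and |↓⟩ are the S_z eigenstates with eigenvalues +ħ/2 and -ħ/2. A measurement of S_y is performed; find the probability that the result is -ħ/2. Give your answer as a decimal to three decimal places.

0.735

|-y⟩ = (|↑⟩ - i|↓⟩)/√2, so ⟨-y|ψ⟩ = (5i) / (√2·√17).
P = |5i|² / 34 = 25/34.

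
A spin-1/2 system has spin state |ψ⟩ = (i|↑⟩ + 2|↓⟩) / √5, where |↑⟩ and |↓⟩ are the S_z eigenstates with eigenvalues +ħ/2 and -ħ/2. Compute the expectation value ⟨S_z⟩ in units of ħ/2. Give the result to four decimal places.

⟨σ_z⟩ = |a|² - |b|² divided by |a|²+|b|², with a, b the |↑⟩, |↓⟩ amplitudes.
= (1 - 4)/5 = -3/5.
⟨S_z⟩ = (ħ/2)·⟨σ_z⟩.

-0.6000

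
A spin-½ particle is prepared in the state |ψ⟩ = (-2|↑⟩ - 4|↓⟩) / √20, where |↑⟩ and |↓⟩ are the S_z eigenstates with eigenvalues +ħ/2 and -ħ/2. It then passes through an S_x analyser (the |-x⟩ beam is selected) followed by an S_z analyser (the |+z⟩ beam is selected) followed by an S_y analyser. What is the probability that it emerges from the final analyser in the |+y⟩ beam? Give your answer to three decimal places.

0.025

First analyser (S_x): P(|-x⟩) = |⟨-x|ψ⟩|² = 4/40.
After stage 1 the state is |-x⟩; P(|+z⟩) = |⟨+z|-x⟩|² = 1/2.
After stage 2 the state is |+z⟩; P(|+y⟩) = |⟨+y|+z⟩|² = 1/2.
Joint probability = 4/40 × 1/2 × 1/2 = 0.025.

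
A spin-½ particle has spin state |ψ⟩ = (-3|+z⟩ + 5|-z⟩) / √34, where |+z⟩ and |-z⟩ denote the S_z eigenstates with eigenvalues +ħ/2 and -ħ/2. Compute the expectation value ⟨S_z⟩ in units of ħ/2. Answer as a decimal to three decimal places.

⟨σ_z⟩ = |a|² - |b|² divided by |a|²+|b|², with a, b the |+z⟩, |-z⟩ amplitudes.
= (9 - 25)/34 = -16/34.
⟨S_z⟩ = (ħ/2)·⟨σ_z⟩.

-0.471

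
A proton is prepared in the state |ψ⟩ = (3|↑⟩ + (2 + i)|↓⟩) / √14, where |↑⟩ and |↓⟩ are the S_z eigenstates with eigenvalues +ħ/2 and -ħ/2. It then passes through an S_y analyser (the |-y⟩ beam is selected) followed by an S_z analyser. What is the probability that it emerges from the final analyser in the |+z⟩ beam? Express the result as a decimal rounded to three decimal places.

First analyser (S_y): P(|-y⟩) = |⟨-y|ψ⟩|² = 8/28.
After stage 1 the state is |-y⟩; P(|+z⟩) = |⟨+z|-y⟩|² = 1/2.
Joint probability = 8/28 × 1/2 = 0.143.

0.143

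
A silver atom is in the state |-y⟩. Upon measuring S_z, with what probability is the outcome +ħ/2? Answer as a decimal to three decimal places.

In the S_z basis, |-y⟩ = (|+z⟩ - i|-z⟩)/√2 and |+z⟩ = |+z⟩.
|⟨+z|-y⟩|² = 1/2.

0.500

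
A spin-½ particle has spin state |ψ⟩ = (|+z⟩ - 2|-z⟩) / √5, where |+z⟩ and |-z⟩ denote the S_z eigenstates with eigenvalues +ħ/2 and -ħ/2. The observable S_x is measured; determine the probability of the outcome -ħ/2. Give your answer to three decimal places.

|-x⟩ = (|+z⟩ - |-z⟩)/√2, so ⟨-x|ψ⟩ = (3) / (√2·√5).
P = |3|² / 10 = 9/10.

0.900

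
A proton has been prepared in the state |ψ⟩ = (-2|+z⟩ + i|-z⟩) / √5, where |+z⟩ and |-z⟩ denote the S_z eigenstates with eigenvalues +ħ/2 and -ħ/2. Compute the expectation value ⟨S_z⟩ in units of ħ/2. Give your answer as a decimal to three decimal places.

0.600

⟨σ_z⟩ = |a|² - |b|² divided by |a|²+|b|², with a, b the |+z⟩, |-z⟩ amplitudes.
= (4 - 1)/5 = 3/5.
⟨S_z⟩ = (ħ/2)·⟨σ_z⟩.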